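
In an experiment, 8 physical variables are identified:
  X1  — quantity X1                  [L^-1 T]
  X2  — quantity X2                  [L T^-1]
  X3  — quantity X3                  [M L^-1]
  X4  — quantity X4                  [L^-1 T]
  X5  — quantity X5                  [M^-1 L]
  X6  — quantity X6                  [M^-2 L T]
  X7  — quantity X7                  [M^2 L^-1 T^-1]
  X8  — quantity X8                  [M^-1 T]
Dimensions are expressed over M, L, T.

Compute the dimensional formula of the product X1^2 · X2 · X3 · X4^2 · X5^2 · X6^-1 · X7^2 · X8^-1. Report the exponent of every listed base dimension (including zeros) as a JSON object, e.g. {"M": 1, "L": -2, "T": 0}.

{"M": 6, "L": -5, "T": -1}

Exponent matrix [M,L,T] × [X1,X2,X3,X4,X5,X6,X7,X8]:
  M: [ 0  0  1  0 -1 -2  2 -1]
  L: [-1  1 -1 -1  1  1 -1  0]
  T: [ 1 -1  0  1  0  1 -1  1]
  [M]: (2)·0+(1)·0+(1)·1+(2)·0+(2)·-1+(-1)·-2+(2)·2+(-1)·-1 = 6
  [L]: (2)·-1+(1)·1+(1)·-1+(2)·-1+(2)·1+(-1)·1+(2)·-1+(-1)·0 = -5
  [T]: (2)·1+(1)·-1+(1)·0+(2)·1+(2)·0+(-1)·1+(2)·-1+(-1)·1 = -1
⇒ M^6 L^-5 T^-1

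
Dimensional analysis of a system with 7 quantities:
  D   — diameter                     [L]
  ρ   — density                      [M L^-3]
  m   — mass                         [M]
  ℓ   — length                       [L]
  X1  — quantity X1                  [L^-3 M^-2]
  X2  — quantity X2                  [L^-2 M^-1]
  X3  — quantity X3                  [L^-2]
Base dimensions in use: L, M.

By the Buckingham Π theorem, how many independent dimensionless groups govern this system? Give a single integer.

5

Write exponents as rows L,M / cols D,ρ,m,ℓ,X1,X2,X3:
  L: [ 1 -3  0  1 -3 -2 -2]
  M: [ 0  1  1  0 -2 -1  0]
RREF → pivots at {D,ρ} ⇒ r = 2
n=7, r=2 ⇒ 5 dimensionless groups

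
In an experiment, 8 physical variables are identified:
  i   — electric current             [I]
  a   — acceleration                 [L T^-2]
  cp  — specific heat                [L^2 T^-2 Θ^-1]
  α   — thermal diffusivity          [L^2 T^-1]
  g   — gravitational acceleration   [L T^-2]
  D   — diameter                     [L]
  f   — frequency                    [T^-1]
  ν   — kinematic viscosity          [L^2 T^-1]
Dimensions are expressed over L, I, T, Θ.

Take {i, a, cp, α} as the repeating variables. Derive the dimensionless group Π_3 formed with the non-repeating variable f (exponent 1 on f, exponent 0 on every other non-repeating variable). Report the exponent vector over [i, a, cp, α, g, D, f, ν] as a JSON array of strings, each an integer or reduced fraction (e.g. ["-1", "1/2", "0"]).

Write exponents as rows L,I,T,Θ / cols i,a,cp,α,g,D,f,ν:
  L: [ 0  1  2  2  1  1  0  2]
  I: [ 1  0  0  0  0  0  0  0]
  T: [ 0 -2 -2 -1 -2  0 -1 -1]
  Θ: [ 0  0 -1  0  0  0  0  0]
RREF → pivots at {i,a,cp,α} ⇒ r = 4
Repeat: i,a,cp,α; free: g,D,f,ν
RREF:
  r0: [   1    0    0    0    0    0    0    0]
  r1: [   0    1    0    0    1 -1/3  2/3    0]
  r2: [   0    0    1    0    0    0    0    0]
  r3: [   0    0    0    1    0  2/3 -1/3    1]
Fix exponent of f at 1, g at 0, D at 0, ν at 0; solve each RREF row for its pivot's exponent:
  r0: exp(i) + (0)·1 = 0 ⇒ exp(i) = 0
  r1: exp(a) + (2/3)·1 = 0 ⇒ exp(a) = -2/3
  r2: exp(cp) + (0)·1 = 0 ⇒ exp(cp) = 0
  r3: exp(α) + (-1/3)·1 = 0 ⇒ exp(α) = 1/3
Π_3 = a^(-2/3) · α^(1/3) · f

["0", "-2/3", "0", "1/3", "0", "0", "1", "0"]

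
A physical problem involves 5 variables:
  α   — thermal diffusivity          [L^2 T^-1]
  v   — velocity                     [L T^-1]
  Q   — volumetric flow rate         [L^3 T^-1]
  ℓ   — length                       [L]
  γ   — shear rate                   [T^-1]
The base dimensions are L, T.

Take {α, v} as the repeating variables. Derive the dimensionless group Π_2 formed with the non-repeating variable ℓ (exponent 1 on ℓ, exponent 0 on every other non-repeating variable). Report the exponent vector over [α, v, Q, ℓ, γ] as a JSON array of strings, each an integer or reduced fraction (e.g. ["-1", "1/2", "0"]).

["-1", "1", "0", "1", "0"]

Dimensional matrix (L×T by α×v×Q×ℓ×γ):
  L: [ 2  1  3  1  0]
  T: [-1 -1 -1  0 -1]
Row reduction gives pivot columns α,v; rank = 2
Pivot set = {α,v}, free = {Q,ℓ,γ}
RREF:
  r0: [   1    0    2    1   -1]
  r1: [   0    1   -1   -1    2]
Fix exponent of ℓ at 1, Q at 0, γ at 0; solve each RREF row for its pivot's exponent:
  r0: exp(α) + (1)·1 = 0 ⇒ exp(α) = -1
  r1: exp(v) + (-1)·1 = 0 ⇒ exp(v) = 1
Π_2 = α^-1 · v · ℓ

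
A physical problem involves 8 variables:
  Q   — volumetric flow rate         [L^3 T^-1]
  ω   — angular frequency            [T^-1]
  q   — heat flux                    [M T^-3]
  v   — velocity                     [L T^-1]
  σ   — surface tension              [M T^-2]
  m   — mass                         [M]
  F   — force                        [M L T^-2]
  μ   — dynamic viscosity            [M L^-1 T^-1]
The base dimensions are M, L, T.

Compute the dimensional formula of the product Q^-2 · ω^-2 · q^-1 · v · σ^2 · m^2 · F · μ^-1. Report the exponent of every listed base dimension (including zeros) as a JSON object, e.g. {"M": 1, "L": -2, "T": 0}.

{"M": 3, "L": -3, "T": 1}

Exponent matrix [M,L,T] × [Q,ω,q,v,σ,m,F,μ]:
  M: [ 0  0  1  0  1  1  1  1]
  L: [ 3  0  0  1  0  0  1 -1]
  T: [-1 -1 -3 -1 -2  0 -2 -1]
  [M]: (-2)·0+(-2)·0+(-1)·1+(1)·0+(2)·1+(2)·1+(1)·1+(-1)·1 = 3
  [L]: (-2)·3+(-2)·0+(-1)·0+(1)·1+(2)·0+(2)·0+(1)·1+(-1)·-1 = -3
  [T]: (-2)·-1+(-2)·-1+(-1)·-3+(1)·-1+(2)·-2+(2)·0+(1)·-2+(-1)·-1 = 1
⇒ M^3 L^-3 T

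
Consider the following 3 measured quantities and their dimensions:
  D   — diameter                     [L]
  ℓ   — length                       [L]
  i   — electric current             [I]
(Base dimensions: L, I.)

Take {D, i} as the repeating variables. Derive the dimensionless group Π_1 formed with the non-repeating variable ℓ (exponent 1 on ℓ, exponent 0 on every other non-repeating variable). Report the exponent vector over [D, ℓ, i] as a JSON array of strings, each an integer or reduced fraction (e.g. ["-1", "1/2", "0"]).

["-1", "1", "0"]

Write exponents as rows L,I / cols D,ℓ,i:
  L: [ 1  1  0]
  I: [ 0  0  1]
Row reduction gives pivot columns D,i; rank = 2
Repeat: D,i; free: ℓ
RREF:
  r0: [   1    1    0]
  r1: [   0    0    1]
Fix exponent of ℓ at 1; solve each RREF row for its pivot's exponent:
  r0: exp(D) + (1)·1 = 0 ⇒ exp(D) = -1
  r1: exp(i) + (0)·1 = 0 ⇒ exp(i) = 0
Π_1 = D^-1 · ℓ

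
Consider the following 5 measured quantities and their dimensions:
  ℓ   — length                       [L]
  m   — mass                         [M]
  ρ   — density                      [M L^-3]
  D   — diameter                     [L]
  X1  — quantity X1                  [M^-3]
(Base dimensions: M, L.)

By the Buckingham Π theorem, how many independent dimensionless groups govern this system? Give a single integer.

3

Exponent matrix [M,L] × [ℓ,m,ρ,D,X1]:
  M: [ 0  1  1  0 -3]
  L: [ 1  0 -3  1  0]
Row reduction gives pivot columns ℓ,m; rank = 2
Π count = n − r = 5 − 2 = 3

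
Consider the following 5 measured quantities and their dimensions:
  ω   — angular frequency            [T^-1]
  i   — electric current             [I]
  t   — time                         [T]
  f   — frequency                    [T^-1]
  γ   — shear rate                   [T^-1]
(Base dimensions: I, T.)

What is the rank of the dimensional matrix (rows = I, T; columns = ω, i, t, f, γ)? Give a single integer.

2

Write exponents as rows I,T / cols ω,i,t,f,γ:
  I: [ 0  1  0  0  0]
  T: [-1  0  1 -1 -1]
Echelon form has 2 nonzero rows (pivots: ω,i)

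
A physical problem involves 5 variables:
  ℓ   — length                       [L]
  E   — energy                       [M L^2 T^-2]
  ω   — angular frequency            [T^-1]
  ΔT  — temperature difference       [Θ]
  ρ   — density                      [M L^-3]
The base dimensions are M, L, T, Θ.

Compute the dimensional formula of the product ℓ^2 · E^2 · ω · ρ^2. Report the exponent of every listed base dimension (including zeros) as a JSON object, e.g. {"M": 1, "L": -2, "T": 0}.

{"M": 4, "L": 0, "T": -5, "Θ": 0}

Write exponents as rows M,L,T,Θ / cols ℓ,E,ω,ΔT,ρ:
  M: [ 0  1  0  0  1]
  L: [ 1  2  0  0 -3]
  T: [ 0 -2 -1  0  0]
  Θ: [ 0  0  0  1  0]
  [M]: (2)·0+(2)·1+(1)·0+(2)·1 = 4
  [L]: (2)·1+(2)·2+(1)·0+(2)·-3 = 0
  [T]: (2)·0+(2)·-2+(1)·-1+(2)·0 = -5
  [Θ]: (2)·0+(2)·0+(1)·0+(2)·0 = 0
⇒ M^4 T^-5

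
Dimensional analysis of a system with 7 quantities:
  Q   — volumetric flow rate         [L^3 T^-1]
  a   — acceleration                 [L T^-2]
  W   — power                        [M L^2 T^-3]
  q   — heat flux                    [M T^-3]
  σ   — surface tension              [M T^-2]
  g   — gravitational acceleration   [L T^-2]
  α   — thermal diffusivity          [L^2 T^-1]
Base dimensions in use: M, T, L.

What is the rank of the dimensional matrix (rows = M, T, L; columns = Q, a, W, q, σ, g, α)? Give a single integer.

3

Exponent matrix [M,T,L] × [Q,a,W,q,σ,g,α]:
  M: [ 0  0  1  1  1  0  0]
  T: [-1 -2 -3 -3 -2 -2 -1]
  L: [ 3  1  2  0  0  1  2]
RREF → pivots at {Q,a,W} ⇒ r = 3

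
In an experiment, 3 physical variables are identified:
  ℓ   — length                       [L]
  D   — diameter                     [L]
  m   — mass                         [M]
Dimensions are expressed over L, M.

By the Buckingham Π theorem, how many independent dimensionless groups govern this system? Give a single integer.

Write exponents as rows L,M / cols ℓ,D,m:
  L: [ 1  1  0]
  M: [ 0  0  1]
Row reduction gives pivot columns ℓ,m; rank = 2
n=3, r=2 ⇒ 1 dimensionless group

1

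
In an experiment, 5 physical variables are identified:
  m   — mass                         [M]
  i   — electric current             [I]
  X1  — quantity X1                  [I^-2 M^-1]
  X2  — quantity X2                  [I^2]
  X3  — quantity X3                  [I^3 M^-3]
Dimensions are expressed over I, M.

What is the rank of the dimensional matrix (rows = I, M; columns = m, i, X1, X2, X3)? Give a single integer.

2

Write exponents as rows I,M / cols m,i,X1,X2,X3:
  I: [ 0  1 -2  2  3]
  M: [ 1  0 -1  0 -3]
Echelon form has 2 nonzero rows (pivots: m,i)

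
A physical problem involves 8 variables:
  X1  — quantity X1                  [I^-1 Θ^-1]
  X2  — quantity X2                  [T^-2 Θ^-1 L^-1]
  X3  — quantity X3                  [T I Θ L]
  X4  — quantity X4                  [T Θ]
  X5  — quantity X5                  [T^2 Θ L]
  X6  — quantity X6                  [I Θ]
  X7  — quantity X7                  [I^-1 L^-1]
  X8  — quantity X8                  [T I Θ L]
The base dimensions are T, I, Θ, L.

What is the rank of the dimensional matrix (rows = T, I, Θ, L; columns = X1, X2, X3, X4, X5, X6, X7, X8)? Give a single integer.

Dimensional matrix (T×I×Θ×L by X1×X2×X3×X4×X5×X6×X7×X8):
  T: [ 0 -2  1  1  2  0  0  1]
  I: [-1  0  1  0  0  1 -1  1]
  Θ: [-1 -1  1  1  1  1  0  1]
  L: [ 0 -1  1  0  1  0 -1  1]
Row reduction gives pivot columns X1,X2,X3; rank = 3

3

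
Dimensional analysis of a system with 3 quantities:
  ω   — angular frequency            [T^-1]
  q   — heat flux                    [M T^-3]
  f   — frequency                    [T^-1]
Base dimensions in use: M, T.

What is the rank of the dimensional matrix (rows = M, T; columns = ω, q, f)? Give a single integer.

2

Write exponents as rows M,T / cols ω,q,f:
  M: [ 0  1  0]
  T: [-1 -3 -1]
Row reduction gives pivot columns ω,q; rank = 2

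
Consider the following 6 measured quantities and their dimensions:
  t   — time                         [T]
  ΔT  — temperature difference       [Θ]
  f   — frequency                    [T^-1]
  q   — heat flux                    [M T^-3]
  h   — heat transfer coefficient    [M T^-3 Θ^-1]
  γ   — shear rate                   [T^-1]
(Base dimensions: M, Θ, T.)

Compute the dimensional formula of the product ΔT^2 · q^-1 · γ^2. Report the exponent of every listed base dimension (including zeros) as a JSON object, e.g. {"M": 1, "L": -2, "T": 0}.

Exponent matrix [M,Θ,T] × [t,ΔT,f,q,h,γ]:
  M: [ 0  0  0  1  1  0]
  Θ: [ 0  1  0  0 -1  0]
  T: [ 1  0 -1 -3 -3 -1]
  [M]: (2)·0+(-1)·1+(2)·0 = -1
  [Θ]: (2)·1+(-1)·0+(2)·0 = 2
  [T]: (2)·0+(-1)·-3+(2)·-1 = 1
⇒ M^-1 Θ^2 T

{"M": -1, "Θ": 2, "T": 1}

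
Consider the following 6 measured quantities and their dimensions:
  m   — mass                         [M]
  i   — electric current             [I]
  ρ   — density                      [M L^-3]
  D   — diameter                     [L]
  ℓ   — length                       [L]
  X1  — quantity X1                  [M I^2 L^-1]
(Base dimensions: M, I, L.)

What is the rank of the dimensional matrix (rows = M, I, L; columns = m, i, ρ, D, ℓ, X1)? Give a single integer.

3

Dimensional matrix (M×I×L by m×i×ρ×D×ℓ×X1):
  M: [ 1  0  1  0  0  1]
  I: [ 0  1  0  0  0  2]
  L: [ 0  0 -3  1  1 -1]
Row reduction gives pivot columns m,i,ρ; rank = 3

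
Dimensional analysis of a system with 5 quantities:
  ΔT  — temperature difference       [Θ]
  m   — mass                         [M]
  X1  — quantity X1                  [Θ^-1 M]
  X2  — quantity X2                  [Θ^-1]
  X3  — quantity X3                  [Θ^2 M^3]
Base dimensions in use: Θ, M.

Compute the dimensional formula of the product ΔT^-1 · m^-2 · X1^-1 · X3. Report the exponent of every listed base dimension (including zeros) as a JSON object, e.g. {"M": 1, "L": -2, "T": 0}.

Dimensional matrix (Θ×M by ΔT×m×X1×X2×X3):
  Θ: [ 1  0 -1 -1  2]
  M: [ 0  1  1  0  3]
  [Θ]: (-1)·1+(-2)·0+(-1)·-1+(1)·2 = 2
  [M]: (-1)·0+(-2)·1+(-1)·1+(1)·3 = 0
⇒ Θ^2

{"Θ": 2, "M": 0}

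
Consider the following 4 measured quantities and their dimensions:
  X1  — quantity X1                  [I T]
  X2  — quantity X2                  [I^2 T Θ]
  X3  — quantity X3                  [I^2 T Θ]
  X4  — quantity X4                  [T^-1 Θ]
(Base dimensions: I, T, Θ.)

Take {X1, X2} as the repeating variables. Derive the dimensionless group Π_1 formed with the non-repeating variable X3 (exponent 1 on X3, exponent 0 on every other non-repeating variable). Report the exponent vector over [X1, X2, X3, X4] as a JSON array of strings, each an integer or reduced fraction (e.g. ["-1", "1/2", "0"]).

Dimensional matrix (I×T×Θ by X1×X2×X3×X4):
  I: [ 1  2  2  0]
  T: [ 1  1  1 -1]
  Θ: [ 0  1  1  1]
Row reduction gives pivot columns X1,X2; rank = 2
Repeat: X1,X2; free: X3,X4
RREF:
  r0: [   1    0    0   -2]
  r1: [   0    1    1    1]
  r2: [   0    0    0    0]
Fix exponent of X3 at 1, X4 at 0; solve each RREF row for its pivot's exponent:
  r0: exp(X1) + (0)·1 = 0 ⇒ exp(X1) = 0
  r1: exp(X2) + (1)·1 = 0 ⇒ exp(X2) = -1
Π_1 = X2^-1 · X3

["0", "-1", "1", "0"]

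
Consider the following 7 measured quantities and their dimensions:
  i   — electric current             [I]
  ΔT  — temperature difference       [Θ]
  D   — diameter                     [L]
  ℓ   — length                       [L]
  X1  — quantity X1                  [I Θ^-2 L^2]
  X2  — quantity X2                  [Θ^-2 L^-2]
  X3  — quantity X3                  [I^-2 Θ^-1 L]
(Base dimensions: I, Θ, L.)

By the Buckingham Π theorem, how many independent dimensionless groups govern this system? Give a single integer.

4

Write exponents as rows I,Θ,L / cols i,ΔT,D,ℓ,X1,X2,X3:
  I: [ 1  0  0  0  1  0 -2]
  Θ: [ 0  1  0  0 -2 -2 -1]
  L: [ 0  0  1  1  2 -2  1]
RREF → pivots at {i,ΔT,D} ⇒ r = 3
n=7, r=3 ⇒ 4 dimensionless groups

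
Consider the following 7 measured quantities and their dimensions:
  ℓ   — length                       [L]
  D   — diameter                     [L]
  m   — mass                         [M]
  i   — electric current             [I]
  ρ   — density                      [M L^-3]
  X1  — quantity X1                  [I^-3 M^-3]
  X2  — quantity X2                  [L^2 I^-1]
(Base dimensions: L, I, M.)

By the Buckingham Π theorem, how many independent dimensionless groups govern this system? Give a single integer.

4

Exponent matrix [L,I,M] × [ℓ,D,m,i,ρ,X1,X2]:
  L: [ 1  1  0  0 -3  0  2]
  I: [ 0  0  0  1  0 -3 -1]
  M: [ 0  0  1  0  1 -3  0]
Echelon form has 3 nonzero rows (pivots: ℓ,m,i)
n=7, r=3 ⇒ 4 dimensionless groups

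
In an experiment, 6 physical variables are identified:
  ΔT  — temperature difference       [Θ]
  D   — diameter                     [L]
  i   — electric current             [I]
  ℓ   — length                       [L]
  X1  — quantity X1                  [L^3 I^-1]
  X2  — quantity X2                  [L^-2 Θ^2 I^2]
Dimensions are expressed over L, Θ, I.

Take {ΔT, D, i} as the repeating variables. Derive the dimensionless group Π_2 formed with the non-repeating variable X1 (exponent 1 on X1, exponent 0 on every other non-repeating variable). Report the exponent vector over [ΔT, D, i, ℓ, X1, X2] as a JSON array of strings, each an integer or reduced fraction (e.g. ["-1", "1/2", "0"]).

Write exponents as rows L,Θ,I / cols ΔT,D,i,ℓ,X1,X2:
  L: [ 0  1  0  1  3 -2]
  Θ: [ 1  0  0  0  0  2]
  I: [ 0  0  1  0 -1  2]
RREF → pivots at {ΔT,D,i} ⇒ r = 3
Repeat: ΔT,D,i; free: ℓ,X1,X2
RREF:
  r0: [   1    0    0    0    0    2]
  r1: [   0    1    0    1    3   -2]
  r2: [   0    0    1    0   -1    2]
Fix exponent of X1 at 1, ℓ at 0, X2 at 0; solve each RREF row for its pivot's exponent:
  r0: exp(ΔT) + (0)·1 = 0 ⇒ exp(ΔT) = 0
  r1: exp(D) + (3)·1 = 0 ⇒ exp(D) = -3
  r2: exp(i) + (-1)·1 = 0 ⇒ exp(i) = 1
Π_2 = D^-3 · i · X1

["0", "-3", "1", "0", "1", "0"]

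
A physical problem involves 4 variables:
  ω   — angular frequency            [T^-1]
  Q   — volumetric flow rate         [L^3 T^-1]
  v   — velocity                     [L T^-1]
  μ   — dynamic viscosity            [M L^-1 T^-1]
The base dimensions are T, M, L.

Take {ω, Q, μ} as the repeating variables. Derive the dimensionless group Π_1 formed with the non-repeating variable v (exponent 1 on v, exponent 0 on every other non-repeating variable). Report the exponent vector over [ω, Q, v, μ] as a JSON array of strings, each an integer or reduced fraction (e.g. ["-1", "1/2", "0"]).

["-2/3", "-1/3", "1", "0"]

Exponent matrix [T,M,L] × [ω,Q,v,μ]:
  T: [-1 -1 -1 -1]
  M: [ 0  0  0  1]
  L: [ 0  3  1 -1]
RREF → pivots at {ω,Q,μ} ⇒ r = 3
Pivot set = {ω,Q,μ}, free = {v}
RREF:
  r0: [   1    0  2/3    0]
  r1: [   0    1  1/3    0]
  r2: [   0    0    0    1]
Fix exponent of v at 1; solve each RREF row for its pivot's exponent:
  r0: exp(ω) + (2/3)·1 = 0 ⇒ exp(ω) = -2/3
  r1: exp(Q) + (1/3)·1 = 0 ⇒ exp(Q) = -1/3
  r2: exp(μ) + (0)·1 = 0 ⇒ exp(μ) = 0
Π_1 = ω^(-2/3) · Q^(-1/3) · v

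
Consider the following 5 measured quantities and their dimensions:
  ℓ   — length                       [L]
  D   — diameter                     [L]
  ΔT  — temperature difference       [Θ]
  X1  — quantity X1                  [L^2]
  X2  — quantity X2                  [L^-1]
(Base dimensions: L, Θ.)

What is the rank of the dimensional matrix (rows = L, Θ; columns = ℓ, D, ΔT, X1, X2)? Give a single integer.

Exponent matrix [L,Θ] × [ℓ,D,ΔT,X1,X2]:
  L: [ 1  1  0  2 -1]
  Θ: [ 0  0  1  0  0]
RREF → pivots at {ℓ,ΔT} ⇒ r = 2

2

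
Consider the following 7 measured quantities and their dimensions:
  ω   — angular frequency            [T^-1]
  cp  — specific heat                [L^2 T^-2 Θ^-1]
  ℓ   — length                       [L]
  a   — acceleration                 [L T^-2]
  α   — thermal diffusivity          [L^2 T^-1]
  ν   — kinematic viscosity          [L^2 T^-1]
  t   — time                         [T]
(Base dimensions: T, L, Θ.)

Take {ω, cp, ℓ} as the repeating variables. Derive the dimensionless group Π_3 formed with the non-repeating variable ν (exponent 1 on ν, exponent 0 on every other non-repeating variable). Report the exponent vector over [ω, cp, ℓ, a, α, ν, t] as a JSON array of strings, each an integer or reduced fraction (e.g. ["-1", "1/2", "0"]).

Exponent matrix [T,L,Θ] × [ω,cp,ℓ,a,α,ν,t]:
  T: [-1 -2  0 -2 -1 -1  1]
  L: [ 0  2  1  1  2  2  0]
  Θ: [ 0 -1  0  0  0  0  0]
Row reduction gives pivot columns ω,cp,ℓ; rank = 3
Repeat: ω,cp,ℓ; free: a,α,ν,t
RREF:
  r0: [   1    0    0    2    1    1   -1]
  r1: [   0    1    0    0    0    0    0]
  r2: [   0    0    1    1    2    2    0]
Fix exponent of ν at 1, a at 0, α at 0, t at 0; solve each RREF row for its pivot's exponent:
  r0: exp(ω) + (1)·1 = 0 ⇒ exp(ω) = -1
  r1: exp(cp) + (0)·1 = 0 ⇒ exp(cp) = 0
  r2: exp(ℓ) + (2)·1 = 0 ⇒ exp(ℓ) = -2
Π_3 = ω^-1 · ℓ^-2 · ν

["-1", "0", "-2", "0", "0", "1", "0"]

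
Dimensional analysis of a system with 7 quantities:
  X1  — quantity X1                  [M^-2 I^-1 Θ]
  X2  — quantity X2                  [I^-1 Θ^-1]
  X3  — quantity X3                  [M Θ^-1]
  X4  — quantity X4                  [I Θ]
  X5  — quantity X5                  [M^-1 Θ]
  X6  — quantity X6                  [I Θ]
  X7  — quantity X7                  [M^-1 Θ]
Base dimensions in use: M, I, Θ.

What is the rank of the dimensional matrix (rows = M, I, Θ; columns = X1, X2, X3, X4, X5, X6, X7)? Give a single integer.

Exponent matrix [M,I,Θ] × [X1,X2,X3,X4,X5,X6,X7]:
  M: [-2  0  1  0 -1  0 -1]
  I: [-1 -1  0  1  0  1  0]
  Θ: [ 1 -1 -1  1  1  1  1]
RREF → pivots at {X1,X2} ⇒ r = 2

2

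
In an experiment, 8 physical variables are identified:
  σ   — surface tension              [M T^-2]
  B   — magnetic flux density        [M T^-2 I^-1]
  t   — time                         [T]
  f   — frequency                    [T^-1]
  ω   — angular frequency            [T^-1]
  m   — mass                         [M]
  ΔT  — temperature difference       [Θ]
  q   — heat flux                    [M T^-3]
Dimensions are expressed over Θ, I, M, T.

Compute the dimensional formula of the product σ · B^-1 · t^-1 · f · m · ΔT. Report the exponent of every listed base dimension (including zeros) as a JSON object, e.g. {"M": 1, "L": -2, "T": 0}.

Write exponents as rows Θ,I,M,T / cols σ,B,t,f,ω,m,ΔT,q:
  Θ: [ 0  0  0  0  0  0  1  0]
  I: [ 0 -1  0  0  0  0  0  0]
  M: [ 1  1  0  0  0  1  0  1]
  T: [-2 -2  1 -1 -1  0  0 -3]
  [Θ]: (1)·0+(-1)·0+(-1)·0+(1)·0+(1)·0+(1)·1 = 1
  [I]: (1)·0+(-1)·-1+(-1)·0+(1)·0+(1)·0+(1)·0 = 1
  [M]: (1)·1+(-1)·1+(-1)·0+(1)·0+(1)·1+(1)·0 = 1
  [T]: (1)·-2+(-1)·-2+(-1)·1+(1)·-1+(1)·0+(1)·0 = -2
⇒ Θ I M T^-2

{"Θ": 1, "I": 1, "M": 1, "T": -2}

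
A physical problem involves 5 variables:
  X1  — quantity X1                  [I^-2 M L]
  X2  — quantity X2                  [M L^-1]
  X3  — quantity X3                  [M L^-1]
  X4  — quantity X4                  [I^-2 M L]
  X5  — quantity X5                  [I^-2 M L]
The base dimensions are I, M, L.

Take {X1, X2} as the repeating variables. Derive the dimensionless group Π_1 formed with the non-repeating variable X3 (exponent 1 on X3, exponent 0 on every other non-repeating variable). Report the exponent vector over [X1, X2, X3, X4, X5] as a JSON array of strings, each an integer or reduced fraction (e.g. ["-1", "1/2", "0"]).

Dimensional matrix (I×M×L by X1×X2×X3×X4×X5):
  I: [-2  0  0 -2 -2]
  M: [ 1  1  1  1  1]
  L: [ 1 -1 -1  1  1]
Row reduction gives pivot columns X1,X2; rank = 2
Pivot set = {X1,X2}, free = {X3,X4,X5}
RREF:
  r0: [   1    0    0    1    1]
  r1: [   0    1    1    0    0]
  r2: [   0    0    0    0    0]
Fix exponent of X3 at 1, X4 at 0, X5 at 0; solve each RREF row for its pivot's exponent:
  r0: exp(X1) + (0)·1 = 0 ⇒ exp(X1) = 0
  r1: exp(X2) + (1)·1 = 0 ⇒ exp(X2) = -1
Π_1 = X2^-1 · X3

["0", "-1", "1", "0", "0"]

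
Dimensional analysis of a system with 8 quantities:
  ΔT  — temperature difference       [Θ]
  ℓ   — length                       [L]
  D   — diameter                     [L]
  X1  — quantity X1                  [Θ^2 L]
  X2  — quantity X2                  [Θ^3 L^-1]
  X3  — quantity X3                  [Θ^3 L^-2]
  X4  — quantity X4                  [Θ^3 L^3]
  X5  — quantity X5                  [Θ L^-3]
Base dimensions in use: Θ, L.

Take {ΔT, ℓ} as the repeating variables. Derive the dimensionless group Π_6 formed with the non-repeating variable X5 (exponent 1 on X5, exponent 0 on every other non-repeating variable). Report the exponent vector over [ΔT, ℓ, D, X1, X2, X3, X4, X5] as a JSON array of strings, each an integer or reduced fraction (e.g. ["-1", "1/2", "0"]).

Dimensional matrix (Θ×L by ΔT×ℓ×D×X1×X2×X3×X4×X5):
  Θ: [ 1  0  0  2  3  3  3  1]
  L: [ 0  1  1  1 -1 -2  3 -3]
Echelon form has 2 nonzero rows (pivots: ΔT,ℓ)
Repeat: ΔT,ℓ; free: D,X1,X2,X3,X4,X5
RREF:
  r0: [   1    0    0    2    3    3    3    1]
  r1: [   0    1    1    1   -1   -2    3   -3]
Fix exponent of X5 at 1, D at 0, X1 at 0, X2 at 0, X3 at 0, X4 at 0; solve each RREF row for its pivot's exponent:
  r0: exp(ΔT) + (1)·1 = 0 ⇒ exp(ΔT) = -1
  r1: exp(ℓ) + (-3)·1 = 0 ⇒ exp(ℓ) = 3
Π_6 = ΔT^-1 · ℓ^3 · X5

["-1", "3", "0", "0", "0", "0", "0", "1"]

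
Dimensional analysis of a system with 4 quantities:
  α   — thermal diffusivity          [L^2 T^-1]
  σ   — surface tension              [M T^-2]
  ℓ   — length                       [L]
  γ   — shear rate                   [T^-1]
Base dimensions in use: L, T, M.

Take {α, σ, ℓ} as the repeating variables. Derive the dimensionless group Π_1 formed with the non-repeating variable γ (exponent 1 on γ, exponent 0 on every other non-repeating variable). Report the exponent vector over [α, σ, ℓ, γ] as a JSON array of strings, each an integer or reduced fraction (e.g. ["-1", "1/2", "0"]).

["-1", "0", "2", "1"]

Write exponents as rows L,T,M / cols α,σ,ℓ,γ:
  L: [ 2  0  1  0]
  T: [-1 -2  0 -1]
  M: [ 0  1  0  0]
RREF → pivots at {α,σ,ℓ} ⇒ r = 3
Pivot set = {α,σ,ℓ}, free = {γ}
RREF:
  r0: [   1    0    0    1]
  r1: [   0    1    0    0]
  r2: [   0    0    1   -2]
Fix exponent of γ at 1; solve each RREF row for its pivot's exponent:
  r0: exp(α) + (1)·1 = 0 ⇒ exp(α) = -1
  r1: exp(σ) + (0)·1 = 0 ⇒ exp(σ) = 0
  r2: exp(ℓ) + (-2)·1 = 0 ⇒ exp(ℓ) = 2
Π_1 = α^-1 · ℓ^2 · γ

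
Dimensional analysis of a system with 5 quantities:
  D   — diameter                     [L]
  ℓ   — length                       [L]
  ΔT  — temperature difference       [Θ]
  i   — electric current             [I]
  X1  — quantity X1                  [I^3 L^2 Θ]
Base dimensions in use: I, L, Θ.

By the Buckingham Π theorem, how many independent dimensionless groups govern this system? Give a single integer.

Write exponents as rows I,L,Θ / cols D,ℓ,ΔT,i,X1:
  I: [ 0  0  0  1  3]
  L: [ 1  1  0  0  2]
  Θ: [ 0  0  1  0  1]
Row reduction gives pivot columns D,ΔT,i; rank = 3
Π count = n − r = 5 − 3 = 2

2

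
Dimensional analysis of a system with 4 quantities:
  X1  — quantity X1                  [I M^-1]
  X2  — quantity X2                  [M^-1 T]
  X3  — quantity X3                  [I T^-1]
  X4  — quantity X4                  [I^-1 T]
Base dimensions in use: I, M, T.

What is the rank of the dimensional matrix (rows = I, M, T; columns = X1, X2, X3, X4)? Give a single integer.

Write exponents as rows I,M,T / cols X1,X2,X3,X4:
  I: [ 1  0  1 -1]
  M: [-1 -1  0  0]
  T: [ 0  1 -1  1]
Echelon form has 2 nonzero rows (pivots: X1,X2)

2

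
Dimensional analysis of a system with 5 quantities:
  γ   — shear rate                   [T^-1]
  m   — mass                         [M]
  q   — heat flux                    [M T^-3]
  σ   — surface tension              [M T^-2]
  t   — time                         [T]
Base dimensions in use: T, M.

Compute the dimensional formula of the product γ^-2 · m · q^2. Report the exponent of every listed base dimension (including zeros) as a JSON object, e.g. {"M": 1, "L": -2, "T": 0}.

{"T": -4, "M": 3}

Dimensional matrix (T×M by γ×m×q×σ×t):
  T: [-1  0 -3 -2  1]
  M: [ 0  1  1  1  0]
  [T]: (-2)·-1+(1)·0+(2)·-3 = -4
  [M]: (-2)·0+(1)·1+(2)·1 = 3
⇒ T^-4 M^3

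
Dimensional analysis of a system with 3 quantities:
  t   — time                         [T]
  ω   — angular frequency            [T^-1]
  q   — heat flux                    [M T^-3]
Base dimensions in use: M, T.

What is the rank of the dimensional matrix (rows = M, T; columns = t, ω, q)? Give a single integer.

2

Exponent matrix [M,T] × [t,ω,q]:
  M: [ 0  0  1]
  T: [ 1 -1 -3]
Echelon form has 2 nonzero rows (pivots: t,q)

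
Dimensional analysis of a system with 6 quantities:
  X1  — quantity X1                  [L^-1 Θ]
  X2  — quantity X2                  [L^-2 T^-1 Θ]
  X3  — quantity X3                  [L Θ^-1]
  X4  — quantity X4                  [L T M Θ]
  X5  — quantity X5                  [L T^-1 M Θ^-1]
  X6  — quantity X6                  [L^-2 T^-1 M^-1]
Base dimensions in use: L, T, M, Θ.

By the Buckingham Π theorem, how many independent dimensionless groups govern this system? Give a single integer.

3

Exponent matrix [L,T,M,Θ] × [X1,X2,X3,X4,X5,X6]:
  L: [-1 -2  1  1  1 -2]
  T: [ 0 -1  0  1 -1 -1]
  M: [ 0  0  0  1  1 -1]
  Θ: [ 1  1 -1  1 -1  0]
RREF → pivots at {X1,X2,X4} ⇒ r = 3
6 vars − rank 3 = 3 Π groups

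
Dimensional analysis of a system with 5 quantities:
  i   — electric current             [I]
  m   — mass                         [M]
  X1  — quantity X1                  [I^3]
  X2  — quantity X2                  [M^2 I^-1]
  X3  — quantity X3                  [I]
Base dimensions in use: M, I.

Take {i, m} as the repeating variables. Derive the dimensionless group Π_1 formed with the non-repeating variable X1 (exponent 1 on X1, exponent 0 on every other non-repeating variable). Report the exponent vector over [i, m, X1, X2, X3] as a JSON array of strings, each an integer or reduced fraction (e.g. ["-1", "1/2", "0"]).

Dimensional matrix (M×I by i×m×X1×X2×X3):
  M: [ 0  1  0  2  0]
  I: [ 1  0  3 -1  1]
Echelon form has 2 nonzero rows (pivots: i,m)
Repeat: i,m; free: X1,X2,X3
RREF:
  r0: [   1    0    3   -1    1]
  r1: [   0    1    0    2    0]
Fix exponent of X1 at 1, X2 at 0, X3 at 0; solve each RREF row for its pivot's exponent:
  r0: exp(i) + (3)·1 = 0 ⇒ exp(i) = -3
  r1: exp(m) + (0)·1 = 0 ⇒ exp(m) = 0
Π_1 = i^-3 · X1

["-3", "0", "1", "0", "0"]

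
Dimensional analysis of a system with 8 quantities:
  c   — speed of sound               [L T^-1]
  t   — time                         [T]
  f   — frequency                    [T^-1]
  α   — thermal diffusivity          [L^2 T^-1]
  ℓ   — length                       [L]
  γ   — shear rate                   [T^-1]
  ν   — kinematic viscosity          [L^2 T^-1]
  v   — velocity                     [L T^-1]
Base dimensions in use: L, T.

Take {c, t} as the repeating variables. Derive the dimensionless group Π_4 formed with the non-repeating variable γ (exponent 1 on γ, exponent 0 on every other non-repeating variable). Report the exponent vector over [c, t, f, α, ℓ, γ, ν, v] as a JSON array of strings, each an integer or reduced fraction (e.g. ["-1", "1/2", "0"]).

["0", "1", "0", "0", "0", "1", "0", "0"]

Exponent matrix [L,T] × [c,t,f,α,ℓ,γ,ν,v]:
  L: [ 1  0  0  2  1  0  2  1]
  T: [-1  1 -1 -1  0 -1 -1 -1]
RREF → pivots at {c,t} ⇒ r = 2
Repeat: c,t; free: f,α,ℓ,γ,ν,v
RREF:
  r0: [   1    0    0    2    1    0    2    1]
  r1: [   0    1   -1    1    1   -1    1    0]
Fix exponent of γ at 1, f at 0, α at 0, ℓ at 0, ν at 0, v at 0; solve each RREF row for its pivot's exponent:
  r0: exp(c) + (0)·1 = 0 ⇒ exp(c) = 0
  r1: exp(t) + (-1)·1 = 0 ⇒ exp(t) = 1
Π_4 = t · γ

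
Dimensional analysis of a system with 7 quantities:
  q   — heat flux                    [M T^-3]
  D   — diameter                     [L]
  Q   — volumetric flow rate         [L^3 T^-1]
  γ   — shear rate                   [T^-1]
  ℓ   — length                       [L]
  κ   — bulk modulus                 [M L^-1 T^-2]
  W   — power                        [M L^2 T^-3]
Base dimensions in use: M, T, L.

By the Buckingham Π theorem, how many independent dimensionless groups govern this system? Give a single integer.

Write exponents as rows M,T,L / cols q,D,Q,γ,ℓ,κ,W:
  M: [ 1  0  0  0  0  1  1]
  T: [-3  0 -1 -1  0 -2 -3]
  L: [ 0  1  3  0  1 -1  2]
Row reduction gives pivot columns q,D,Q; rank = 3
n=7, r=3 ⇒ 4 dimensionless groups

4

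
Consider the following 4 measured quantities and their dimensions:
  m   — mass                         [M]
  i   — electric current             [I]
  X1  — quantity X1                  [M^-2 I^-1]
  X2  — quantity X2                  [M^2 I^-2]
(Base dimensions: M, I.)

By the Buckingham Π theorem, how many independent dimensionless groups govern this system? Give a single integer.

Write exponents as rows M,I / cols m,i,X1,X2:
  M: [ 1  0 -2  2]
  I: [ 0  1 -1 -2]
Echelon form has 2 nonzero rows (pivots: m,i)
n=4, r=2 ⇒ 2 dimensionless groups

2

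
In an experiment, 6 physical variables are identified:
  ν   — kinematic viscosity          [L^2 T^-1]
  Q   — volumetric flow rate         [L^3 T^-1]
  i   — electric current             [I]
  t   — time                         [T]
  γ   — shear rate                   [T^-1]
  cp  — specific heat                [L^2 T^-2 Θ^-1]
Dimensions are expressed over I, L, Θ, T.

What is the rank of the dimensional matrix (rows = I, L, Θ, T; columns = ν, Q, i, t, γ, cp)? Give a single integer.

Exponent matrix [I,L,Θ,T] × [ν,Q,i,t,γ,cp]:
  I: [ 0  0  1  0  0  0]
  L: [ 2  3  0  0  0  2]
  Θ: [ 0  0  0  0  0 -1]
  T: [-1 -1  0  1 -1 -2]
RREF → pivots at {ν,Q,i,cp} ⇒ r = 4

4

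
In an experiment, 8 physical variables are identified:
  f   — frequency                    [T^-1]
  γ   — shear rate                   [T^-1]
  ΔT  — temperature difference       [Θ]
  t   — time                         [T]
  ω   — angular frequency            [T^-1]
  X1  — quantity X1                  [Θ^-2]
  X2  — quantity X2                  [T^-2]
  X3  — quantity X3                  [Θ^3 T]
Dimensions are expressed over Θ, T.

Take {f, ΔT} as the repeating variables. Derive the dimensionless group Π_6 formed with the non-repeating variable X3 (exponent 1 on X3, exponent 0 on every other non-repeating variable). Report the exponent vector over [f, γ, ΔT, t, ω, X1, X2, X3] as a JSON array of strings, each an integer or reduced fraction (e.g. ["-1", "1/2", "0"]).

["1", "0", "-3", "0", "0", "0", "0", "1"]

Exponent matrix [Θ,T] × [f,γ,ΔT,t,ω,X1,X2,X3]:
  Θ: [ 0  0  1  0  0 -2  0  3]
  T: [-1 -1  0  1 -1  0 -2  1]
Echelon form has 2 nonzero rows (pivots: f,ΔT)
Repeat: f,ΔT; free: γ,t,ω,X1,X2,X3
RREF:
  r0: [   1    1    0   -1    1    0    2   -1]
  r1: [   0    0    1    0    0   -2    0    3]
Fix exponent of X3 at 1, γ at 0, t at 0, ω at 0, X1 at 0, X2 at 0; solve each RREF row for its pivot's exponent:
  r0: exp(f) + (-1)·1 = 0 ⇒ exp(f) = 1
  r1: exp(ΔT) + (3)·1 = 0 ⇒ exp(ΔT) = -3
Π_6 = f · ΔT^-3 · X3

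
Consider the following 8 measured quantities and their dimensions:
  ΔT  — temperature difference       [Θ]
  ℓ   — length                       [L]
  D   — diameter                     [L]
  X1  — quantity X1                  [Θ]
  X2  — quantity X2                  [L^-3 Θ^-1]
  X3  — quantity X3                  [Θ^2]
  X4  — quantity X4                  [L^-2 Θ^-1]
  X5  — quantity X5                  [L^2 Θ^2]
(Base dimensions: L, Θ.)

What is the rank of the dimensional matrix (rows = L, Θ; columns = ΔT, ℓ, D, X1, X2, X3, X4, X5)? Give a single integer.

2

Write exponents as rows L,Θ / cols ΔT,ℓ,D,X1,X2,X3,X4,X5:
  L: [ 0  1  1  0 -3  0 -2  2]
  Θ: [ 1  0  0  1 -1  2 -1  2]
RREF → pivots at {ΔT,ℓ} ⇒ r = 2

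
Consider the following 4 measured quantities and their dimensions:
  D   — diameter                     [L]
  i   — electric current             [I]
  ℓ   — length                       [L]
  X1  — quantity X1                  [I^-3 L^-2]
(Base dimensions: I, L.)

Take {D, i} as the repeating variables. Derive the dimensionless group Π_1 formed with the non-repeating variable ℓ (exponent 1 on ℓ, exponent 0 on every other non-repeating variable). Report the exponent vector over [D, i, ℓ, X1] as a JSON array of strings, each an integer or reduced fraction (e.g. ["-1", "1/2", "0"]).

Dimensional matrix (I×L by D×i×ℓ×X1):
  I: [ 0  1  0 -3]
  L: [ 1  0  1 -2]
Echelon form has 2 nonzero rows (pivots: D,i)
Pivot set = {D,i}, free = {ℓ,X1}
RREF:
  r0: [   1    0    1   -2]
  r1: [   0    1    0   -3]
Fix exponent of ℓ at 1, X1 at 0; solve each RREF row for its pivot's exponent:
  r0: exp(D) + (1)·1 = 0 ⇒ exp(D) = -1
  r1: exp(i) + (0)·1 = 0 ⇒ exp(i) = 0
Π_1 = D^-1 · ℓ

["-1", "0", "1", "0"]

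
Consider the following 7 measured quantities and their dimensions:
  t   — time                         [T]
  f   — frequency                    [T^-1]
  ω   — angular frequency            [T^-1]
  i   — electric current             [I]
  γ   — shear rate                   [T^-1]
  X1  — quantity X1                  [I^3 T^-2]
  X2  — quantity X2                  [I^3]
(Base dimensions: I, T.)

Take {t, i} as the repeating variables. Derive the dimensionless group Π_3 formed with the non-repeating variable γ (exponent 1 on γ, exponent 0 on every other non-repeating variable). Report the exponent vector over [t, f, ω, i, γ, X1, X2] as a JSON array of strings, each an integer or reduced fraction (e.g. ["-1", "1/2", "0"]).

["1", "0", "0", "0", "1", "0", "0"]

Dimensional matrix (I×T by t×f×ω×i×γ×X1×X2):
  I: [ 0  0  0  1  0  3  3]
  T: [ 1 -1 -1  0 -1 -2  0]
Row reduction gives pivot columns t,i; rank = 2
Pivot set = {t,i}, free = {f,ω,γ,X1,X2}
RREF:
  r0: [   1   -1   -1    0   -1   -2    0]
  r1: [   0    0    0    1    0    3    3]
Fix exponent of γ at 1, f at 0, ω at 0, X1 at 0, X2 at 0; solve each RREF row for its pivot's exponent:
  r0: exp(t) + (-1)·1 = 0 ⇒ exp(t) = 1
  r1: exp(i) + (0)·1 = 0 ⇒ exp(i) = 0
Π_3 = t · γ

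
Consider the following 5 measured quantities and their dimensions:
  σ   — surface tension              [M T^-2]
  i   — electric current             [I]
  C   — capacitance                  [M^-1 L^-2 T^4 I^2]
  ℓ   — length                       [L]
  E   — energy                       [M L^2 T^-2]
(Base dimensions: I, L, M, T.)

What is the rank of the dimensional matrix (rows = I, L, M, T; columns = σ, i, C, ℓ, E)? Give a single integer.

Write exponents as rows I,L,M,T / cols σ,i,C,ℓ,E:
  I: [ 0  1  2  0  0]
  L: [ 0  0 -2  1  2]
  M: [ 1  0 -1  0  1]
  T: [-2  0  4  0 -2]
RREF → pivots at {σ,i,C,ℓ} ⇒ r = 4

4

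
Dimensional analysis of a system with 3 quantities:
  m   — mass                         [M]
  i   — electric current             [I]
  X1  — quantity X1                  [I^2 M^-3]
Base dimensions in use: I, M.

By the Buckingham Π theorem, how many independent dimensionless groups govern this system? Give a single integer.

Write exponents as rows I,M / cols m,i,X1:
  I: [ 0  1  2]
  M: [ 1  0 -3]
Echelon form has 2 nonzero rows (pivots: m,i)
Π count = n − r = 3 − 2 = 1

1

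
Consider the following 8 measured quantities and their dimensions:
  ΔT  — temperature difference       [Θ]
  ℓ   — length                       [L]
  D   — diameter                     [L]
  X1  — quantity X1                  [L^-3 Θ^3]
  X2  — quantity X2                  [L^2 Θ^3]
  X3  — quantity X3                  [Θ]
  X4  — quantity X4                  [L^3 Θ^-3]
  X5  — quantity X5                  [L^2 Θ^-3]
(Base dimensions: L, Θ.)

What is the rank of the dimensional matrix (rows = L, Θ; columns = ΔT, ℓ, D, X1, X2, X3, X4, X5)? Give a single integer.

2

Write exponents as rows L,Θ / cols ΔT,ℓ,D,X1,X2,X3,X4,X5:
  L: [ 0  1  1 -3  2  0  3  2]
  Θ: [ 1  0  0  3  3  1 -3 -3]
RREF → pivots at {ΔT,ℓ} ⇒ r = 2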